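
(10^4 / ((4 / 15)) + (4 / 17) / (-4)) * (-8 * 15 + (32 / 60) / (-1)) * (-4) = 4610392768 / 255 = 18079971.64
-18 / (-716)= 9 / 358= 0.03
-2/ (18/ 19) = -19/ 9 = -2.11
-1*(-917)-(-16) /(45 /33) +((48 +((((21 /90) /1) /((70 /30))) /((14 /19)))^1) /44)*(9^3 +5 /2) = 165983 /96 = 1728.99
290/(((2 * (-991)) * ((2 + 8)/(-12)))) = 0.18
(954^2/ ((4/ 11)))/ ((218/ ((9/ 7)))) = 22525371/ 1526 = 14761.06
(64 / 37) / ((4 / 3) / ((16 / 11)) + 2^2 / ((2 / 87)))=768 / 77663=0.01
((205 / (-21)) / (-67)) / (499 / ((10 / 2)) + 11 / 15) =0.00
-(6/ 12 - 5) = 9/ 2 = 4.50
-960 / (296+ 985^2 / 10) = -640 / 64879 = -0.01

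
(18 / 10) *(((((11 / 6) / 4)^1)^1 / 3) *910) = 1001 / 4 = 250.25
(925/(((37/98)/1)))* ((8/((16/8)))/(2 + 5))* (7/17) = 9800/17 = 576.47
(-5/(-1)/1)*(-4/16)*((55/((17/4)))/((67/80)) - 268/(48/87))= 10713385/18224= 587.87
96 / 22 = 4.36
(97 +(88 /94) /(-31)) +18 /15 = 715167 /7285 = 98.17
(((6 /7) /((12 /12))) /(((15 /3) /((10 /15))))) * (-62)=-248 /35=-7.09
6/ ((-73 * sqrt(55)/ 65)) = -78 * sqrt(55)/ 803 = -0.72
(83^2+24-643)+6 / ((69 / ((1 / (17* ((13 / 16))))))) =31870442 / 5083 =6270.01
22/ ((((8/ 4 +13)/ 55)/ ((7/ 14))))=121/ 3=40.33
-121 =-121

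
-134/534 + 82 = 81.75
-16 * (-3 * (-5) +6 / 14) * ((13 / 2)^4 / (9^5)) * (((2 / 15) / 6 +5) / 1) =-25819144 / 688905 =-37.48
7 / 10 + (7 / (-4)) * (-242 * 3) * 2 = 25417 / 10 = 2541.70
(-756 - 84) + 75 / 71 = -59565 / 71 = -838.94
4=4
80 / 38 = 40 / 19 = 2.11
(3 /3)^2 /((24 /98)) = 49 /12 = 4.08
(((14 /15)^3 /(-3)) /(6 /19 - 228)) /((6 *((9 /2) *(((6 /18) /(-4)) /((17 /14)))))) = -18088 /28157625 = -0.00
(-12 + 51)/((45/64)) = 832/15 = 55.47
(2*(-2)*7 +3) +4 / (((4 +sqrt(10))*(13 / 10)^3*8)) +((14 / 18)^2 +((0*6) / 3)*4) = -24.36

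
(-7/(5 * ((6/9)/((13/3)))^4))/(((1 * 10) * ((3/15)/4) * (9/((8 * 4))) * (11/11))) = -799708/45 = -17771.29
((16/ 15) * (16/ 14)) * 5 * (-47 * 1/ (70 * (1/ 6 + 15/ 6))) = -376/ 245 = -1.53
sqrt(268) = 2 * sqrt(67) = 16.37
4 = 4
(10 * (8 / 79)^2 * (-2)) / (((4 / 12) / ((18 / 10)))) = -1.11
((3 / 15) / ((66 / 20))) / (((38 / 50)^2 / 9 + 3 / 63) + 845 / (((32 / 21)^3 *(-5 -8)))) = -860160000 / 259139398529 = -0.00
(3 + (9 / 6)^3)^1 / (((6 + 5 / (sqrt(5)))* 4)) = 153 / 496 - 51* sqrt(5) / 992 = 0.19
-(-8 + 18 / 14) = 47 / 7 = 6.71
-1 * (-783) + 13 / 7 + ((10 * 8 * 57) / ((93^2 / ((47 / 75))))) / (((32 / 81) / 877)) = 102136483 / 67270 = 1518.31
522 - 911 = -389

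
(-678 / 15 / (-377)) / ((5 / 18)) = 4068 / 9425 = 0.43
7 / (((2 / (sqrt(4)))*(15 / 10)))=14 / 3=4.67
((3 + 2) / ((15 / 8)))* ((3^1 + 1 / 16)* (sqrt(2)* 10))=245* sqrt(2) / 3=115.49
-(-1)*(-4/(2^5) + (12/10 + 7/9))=667/360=1.85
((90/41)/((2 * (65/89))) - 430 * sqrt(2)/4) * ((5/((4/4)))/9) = 445/533 - 1075 * sqrt(2)/18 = -83.63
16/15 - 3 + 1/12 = -37/20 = -1.85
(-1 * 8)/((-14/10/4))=160/7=22.86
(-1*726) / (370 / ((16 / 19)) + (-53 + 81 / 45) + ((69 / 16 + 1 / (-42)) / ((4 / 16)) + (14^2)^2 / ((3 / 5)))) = -67760 / 6013653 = -0.01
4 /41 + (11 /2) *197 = 88855 /82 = 1083.60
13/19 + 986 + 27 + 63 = 20457/19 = 1076.68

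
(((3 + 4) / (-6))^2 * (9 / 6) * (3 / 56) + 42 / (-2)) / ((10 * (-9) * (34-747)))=-1337 / 4106880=-0.00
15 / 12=5 / 4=1.25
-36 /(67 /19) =-684 /67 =-10.21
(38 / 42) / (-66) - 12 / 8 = -1049 / 693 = -1.51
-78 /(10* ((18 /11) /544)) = -38896 /15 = -2593.07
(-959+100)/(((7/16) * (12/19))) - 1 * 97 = -67321/21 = -3205.76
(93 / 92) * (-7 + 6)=-93 / 92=-1.01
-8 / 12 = -2 / 3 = -0.67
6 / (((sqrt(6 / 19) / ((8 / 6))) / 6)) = 8 * sqrt(114) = 85.42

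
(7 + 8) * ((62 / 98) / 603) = 155 / 9849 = 0.02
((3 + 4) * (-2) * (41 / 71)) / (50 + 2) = -0.16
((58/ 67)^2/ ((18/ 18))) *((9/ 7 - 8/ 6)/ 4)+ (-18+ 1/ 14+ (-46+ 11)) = -9980729/ 188538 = -52.94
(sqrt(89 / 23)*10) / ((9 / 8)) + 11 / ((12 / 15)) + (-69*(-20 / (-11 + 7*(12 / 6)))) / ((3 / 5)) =80*sqrt(2047) / 207 + 9365 / 12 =797.90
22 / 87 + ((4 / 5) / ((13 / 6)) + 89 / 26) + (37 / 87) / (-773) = 35360713 / 8742630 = 4.04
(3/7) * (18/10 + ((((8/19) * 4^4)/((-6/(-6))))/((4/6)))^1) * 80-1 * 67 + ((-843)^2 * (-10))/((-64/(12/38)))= 86403377/2128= 40603.09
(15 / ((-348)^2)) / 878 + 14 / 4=124050869 / 35443104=3.50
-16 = -16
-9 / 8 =-1.12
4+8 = 12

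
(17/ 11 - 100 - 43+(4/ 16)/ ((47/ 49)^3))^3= -268211602606638165413963597/ 95332010220786104128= -2813447.47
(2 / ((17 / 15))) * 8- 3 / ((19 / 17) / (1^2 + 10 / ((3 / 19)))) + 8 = -48633 / 323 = -150.57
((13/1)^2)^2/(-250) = -28561/250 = -114.24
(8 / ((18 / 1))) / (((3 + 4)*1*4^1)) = 1 / 63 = 0.02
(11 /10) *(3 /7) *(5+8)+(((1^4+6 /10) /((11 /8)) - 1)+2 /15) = 14843 /2310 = 6.43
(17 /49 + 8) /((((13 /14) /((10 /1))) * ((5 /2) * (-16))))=-2.25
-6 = -6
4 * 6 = 24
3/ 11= 0.27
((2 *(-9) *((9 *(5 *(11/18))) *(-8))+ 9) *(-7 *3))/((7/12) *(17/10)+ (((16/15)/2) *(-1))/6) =-92325.05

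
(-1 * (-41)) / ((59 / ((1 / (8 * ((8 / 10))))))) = 205 / 1888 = 0.11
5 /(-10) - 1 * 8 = -17 /2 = -8.50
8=8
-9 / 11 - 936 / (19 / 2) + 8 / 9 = -185195 / 1881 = -98.46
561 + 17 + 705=1283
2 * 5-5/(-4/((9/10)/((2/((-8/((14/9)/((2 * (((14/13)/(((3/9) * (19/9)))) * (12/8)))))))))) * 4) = 13199/1976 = 6.68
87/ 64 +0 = 87/ 64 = 1.36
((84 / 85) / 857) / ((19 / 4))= 336 / 1384055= 0.00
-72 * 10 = -720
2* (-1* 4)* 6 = -48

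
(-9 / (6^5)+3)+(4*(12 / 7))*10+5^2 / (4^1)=470657 / 6048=77.82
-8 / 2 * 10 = -40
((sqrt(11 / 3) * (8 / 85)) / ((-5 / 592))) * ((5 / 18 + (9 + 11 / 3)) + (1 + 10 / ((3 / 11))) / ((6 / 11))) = -388352 * sqrt(33) / 1275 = -1749.74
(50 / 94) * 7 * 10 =1750 / 47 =37.23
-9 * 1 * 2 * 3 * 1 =-54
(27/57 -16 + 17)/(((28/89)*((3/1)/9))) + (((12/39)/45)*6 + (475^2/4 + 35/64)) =13378521563/237120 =56420.89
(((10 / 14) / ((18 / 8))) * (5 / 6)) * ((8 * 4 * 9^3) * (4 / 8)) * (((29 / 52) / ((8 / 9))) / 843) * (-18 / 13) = -1057050 / 332423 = -3.18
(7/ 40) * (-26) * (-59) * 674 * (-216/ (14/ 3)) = -41873598/ 5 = -8374719.60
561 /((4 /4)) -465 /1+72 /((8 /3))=123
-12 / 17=-0.71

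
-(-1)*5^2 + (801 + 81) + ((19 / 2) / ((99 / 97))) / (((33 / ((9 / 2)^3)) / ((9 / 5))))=9227609 / 9680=953.27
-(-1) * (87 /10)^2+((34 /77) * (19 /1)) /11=6475543 /84700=76.45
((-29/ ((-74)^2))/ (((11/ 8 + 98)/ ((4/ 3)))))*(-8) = 0.00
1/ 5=0.20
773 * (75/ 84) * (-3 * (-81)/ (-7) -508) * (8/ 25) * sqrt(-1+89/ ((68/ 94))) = -8809881 * sqrt(15674)/ 833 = -1324082.24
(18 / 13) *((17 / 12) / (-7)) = -51 / 182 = -0.28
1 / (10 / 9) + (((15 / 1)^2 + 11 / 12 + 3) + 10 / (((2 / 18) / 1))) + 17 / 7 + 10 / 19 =2575717 / 7980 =322.77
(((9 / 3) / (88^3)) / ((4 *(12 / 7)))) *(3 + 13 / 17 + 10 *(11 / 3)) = 7217 / 278040576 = 0.00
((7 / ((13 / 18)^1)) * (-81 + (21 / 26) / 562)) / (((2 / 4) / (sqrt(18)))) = -223691139 * sqrt(2) / 47489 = -6661.48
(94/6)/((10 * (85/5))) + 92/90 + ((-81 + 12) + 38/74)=-67.37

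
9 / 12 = 3 / 4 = 0.75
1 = 1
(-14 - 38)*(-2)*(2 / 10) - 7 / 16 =1629 / 80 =20.36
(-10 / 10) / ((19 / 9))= -9 / 19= -0.47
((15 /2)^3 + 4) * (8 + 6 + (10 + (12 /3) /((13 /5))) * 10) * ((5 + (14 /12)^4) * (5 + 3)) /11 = 25446613847 /92664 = 274611.65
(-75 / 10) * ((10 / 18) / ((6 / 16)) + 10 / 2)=-875 / 18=-48.61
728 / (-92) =-7.91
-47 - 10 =-57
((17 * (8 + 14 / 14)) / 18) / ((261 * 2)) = 17 / 1044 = 0.02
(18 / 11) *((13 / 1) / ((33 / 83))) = 6474 / 121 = 53.50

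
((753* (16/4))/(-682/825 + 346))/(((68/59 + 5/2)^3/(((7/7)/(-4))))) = -11598779025/259083838876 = -0.04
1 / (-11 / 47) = -47 / 11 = -4.27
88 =88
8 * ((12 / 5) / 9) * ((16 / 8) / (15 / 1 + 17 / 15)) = 32 / 121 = 0.26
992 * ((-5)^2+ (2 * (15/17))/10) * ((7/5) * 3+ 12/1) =34390656/85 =404595.95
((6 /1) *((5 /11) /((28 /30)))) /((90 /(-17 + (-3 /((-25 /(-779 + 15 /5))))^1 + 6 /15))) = -2743 /770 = -3.56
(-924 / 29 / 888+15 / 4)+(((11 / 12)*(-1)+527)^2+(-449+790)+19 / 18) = 14272244767 / 51504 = 277109.44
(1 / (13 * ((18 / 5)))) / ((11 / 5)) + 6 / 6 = 2599 / 2574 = 1.01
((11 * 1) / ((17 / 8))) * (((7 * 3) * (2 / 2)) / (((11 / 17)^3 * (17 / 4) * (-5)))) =-18.88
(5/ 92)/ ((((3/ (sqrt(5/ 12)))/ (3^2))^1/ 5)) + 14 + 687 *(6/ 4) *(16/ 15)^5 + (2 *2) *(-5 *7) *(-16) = 25 *sqrt(15)/ 184 + 310243202/ 84375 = 3677.48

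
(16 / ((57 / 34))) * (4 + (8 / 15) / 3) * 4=409088 / 2565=159.49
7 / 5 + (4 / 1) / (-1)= -13 / 5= -2.60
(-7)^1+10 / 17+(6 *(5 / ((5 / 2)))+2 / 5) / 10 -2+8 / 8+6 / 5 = -2113 / 425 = -4.97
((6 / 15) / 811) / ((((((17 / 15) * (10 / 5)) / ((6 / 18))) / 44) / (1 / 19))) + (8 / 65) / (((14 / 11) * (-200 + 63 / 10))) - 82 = -3786256191098 / 46173669451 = -82.00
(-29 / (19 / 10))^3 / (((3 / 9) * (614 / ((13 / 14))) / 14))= -225.85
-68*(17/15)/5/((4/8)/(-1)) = 2312/75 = 30.83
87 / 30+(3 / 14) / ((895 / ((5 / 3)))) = 2.90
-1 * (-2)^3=8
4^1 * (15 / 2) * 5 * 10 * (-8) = -12000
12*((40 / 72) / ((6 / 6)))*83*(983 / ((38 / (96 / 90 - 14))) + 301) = -3175912 / 171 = -18572.58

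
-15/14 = -1.07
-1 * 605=-605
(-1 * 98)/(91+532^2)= -14/40445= -0.00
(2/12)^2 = 1/36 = 0.03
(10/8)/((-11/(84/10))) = -21/22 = -0.95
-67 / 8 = -8.38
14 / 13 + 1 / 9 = 139 / 117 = 1.19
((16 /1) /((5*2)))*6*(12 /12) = 48 /5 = 9.60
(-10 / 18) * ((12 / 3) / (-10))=2 / 9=0.22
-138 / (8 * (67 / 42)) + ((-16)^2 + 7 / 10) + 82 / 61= 5052162 / 20435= 247.23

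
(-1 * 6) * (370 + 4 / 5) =-11124 / 5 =-2224.80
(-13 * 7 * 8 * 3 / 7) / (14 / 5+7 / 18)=-28080 / 287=-97.84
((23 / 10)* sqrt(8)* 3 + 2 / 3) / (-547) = -69* sqrt(2) / 2735- 2 / 1641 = -0.04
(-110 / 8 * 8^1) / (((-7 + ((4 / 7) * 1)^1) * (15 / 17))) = 2618 / 135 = 19.39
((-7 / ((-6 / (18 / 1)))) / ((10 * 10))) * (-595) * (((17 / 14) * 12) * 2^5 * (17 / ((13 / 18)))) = -89141472 / 65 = -1371407.26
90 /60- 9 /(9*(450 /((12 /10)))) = 1123 /750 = 1.50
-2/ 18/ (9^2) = -1/ 729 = -0.00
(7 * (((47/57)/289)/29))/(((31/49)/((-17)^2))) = 16121/51243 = 0.31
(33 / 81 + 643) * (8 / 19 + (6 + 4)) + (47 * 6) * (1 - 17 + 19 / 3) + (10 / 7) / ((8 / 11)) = 6353591 / 1596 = 3980.95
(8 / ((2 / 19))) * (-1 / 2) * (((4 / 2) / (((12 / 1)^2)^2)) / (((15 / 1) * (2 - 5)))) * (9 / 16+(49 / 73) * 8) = 131651 / 272471040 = 0.00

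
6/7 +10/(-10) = -1/7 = -0.14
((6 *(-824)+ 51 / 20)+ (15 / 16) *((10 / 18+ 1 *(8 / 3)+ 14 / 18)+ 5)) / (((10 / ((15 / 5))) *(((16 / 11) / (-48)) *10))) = 39069459 / 8000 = 4883.68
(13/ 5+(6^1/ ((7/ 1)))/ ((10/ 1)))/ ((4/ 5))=47/ 14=3.36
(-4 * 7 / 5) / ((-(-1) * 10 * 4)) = -7 / 50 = -0.14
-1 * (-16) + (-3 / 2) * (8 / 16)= 61 / 4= 15.25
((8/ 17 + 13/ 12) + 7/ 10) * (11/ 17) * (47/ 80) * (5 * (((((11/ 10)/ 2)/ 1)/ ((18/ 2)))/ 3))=13074413/ 149817600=0.09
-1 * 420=-420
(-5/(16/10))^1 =-25/8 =-3.12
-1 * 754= -754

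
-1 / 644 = -0.00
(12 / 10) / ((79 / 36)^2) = 7776 / 31205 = 0.25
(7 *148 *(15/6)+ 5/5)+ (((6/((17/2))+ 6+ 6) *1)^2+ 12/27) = 2752.88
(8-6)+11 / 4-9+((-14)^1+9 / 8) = -17.12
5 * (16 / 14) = 40 / 7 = 5.71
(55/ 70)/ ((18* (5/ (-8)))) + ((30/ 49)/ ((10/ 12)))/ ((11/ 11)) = 1466/ 2205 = 0.66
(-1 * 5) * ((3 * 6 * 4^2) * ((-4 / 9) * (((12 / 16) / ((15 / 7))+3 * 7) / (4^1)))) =3416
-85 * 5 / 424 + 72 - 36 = 14839 / 424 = 35.00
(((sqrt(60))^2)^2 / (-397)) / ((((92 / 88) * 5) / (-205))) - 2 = 3228938 / 9131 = 353.62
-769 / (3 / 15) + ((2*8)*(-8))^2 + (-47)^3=-91284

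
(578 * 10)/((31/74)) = 427720/31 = 13797.42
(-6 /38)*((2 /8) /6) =-1 /152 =-0.01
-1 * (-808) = 808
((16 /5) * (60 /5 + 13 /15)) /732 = 772 /13725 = 0.06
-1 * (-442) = 442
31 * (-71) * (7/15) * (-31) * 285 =9074723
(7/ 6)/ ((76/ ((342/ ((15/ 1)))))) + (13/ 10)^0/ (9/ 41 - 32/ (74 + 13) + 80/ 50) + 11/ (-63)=0.86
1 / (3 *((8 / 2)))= 1 / 12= 0.08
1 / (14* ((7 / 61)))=61 / 98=0.62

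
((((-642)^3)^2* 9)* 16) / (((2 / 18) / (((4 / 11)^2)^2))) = 23230316949361551212544 / 14641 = 1586661904880920101.94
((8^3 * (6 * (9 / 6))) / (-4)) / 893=-1152 / 893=-1.29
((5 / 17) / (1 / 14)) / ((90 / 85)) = 35 / 9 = 3.89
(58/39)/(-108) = -29/2106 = -0.01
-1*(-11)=11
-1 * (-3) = 3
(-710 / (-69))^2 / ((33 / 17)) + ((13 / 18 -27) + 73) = 31820737 / 314226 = 101.27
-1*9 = -9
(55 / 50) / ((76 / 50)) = 55 / 76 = 0.72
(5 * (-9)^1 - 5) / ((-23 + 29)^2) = -25 / 18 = -1.39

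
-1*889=-889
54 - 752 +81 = -617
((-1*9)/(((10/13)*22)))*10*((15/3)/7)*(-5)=2925/154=18.99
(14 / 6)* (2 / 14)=1 / 3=0.33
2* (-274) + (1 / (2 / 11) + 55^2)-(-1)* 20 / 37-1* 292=162137 / 74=2191.04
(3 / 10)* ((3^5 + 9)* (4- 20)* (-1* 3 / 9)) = 403.20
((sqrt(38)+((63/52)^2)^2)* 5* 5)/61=393824025/446008576+25* sqrt(38)/61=3.41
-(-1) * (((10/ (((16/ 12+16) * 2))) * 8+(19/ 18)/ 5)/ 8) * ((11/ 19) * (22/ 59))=0.07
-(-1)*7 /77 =0.09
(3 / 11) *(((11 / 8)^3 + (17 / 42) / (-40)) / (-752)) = -0.00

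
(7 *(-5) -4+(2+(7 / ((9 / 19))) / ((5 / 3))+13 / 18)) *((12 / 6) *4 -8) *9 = 0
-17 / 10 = -1.70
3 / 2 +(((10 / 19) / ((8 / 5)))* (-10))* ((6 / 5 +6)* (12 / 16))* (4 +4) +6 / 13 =-69231 / 494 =-140.14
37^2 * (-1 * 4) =-5476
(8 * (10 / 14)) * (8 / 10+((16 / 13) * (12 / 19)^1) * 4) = 38624 / 1729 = 22.34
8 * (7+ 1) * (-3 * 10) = -1920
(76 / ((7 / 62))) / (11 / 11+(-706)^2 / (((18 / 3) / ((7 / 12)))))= 84816 / 6105967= 0.01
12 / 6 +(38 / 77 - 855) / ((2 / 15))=-986647 / 154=-6406.80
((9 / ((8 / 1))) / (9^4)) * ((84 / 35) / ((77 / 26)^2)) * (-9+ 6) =-338 / 2401245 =-0.00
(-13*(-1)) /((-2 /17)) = -221 /2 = -110.50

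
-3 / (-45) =1 / 15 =0.07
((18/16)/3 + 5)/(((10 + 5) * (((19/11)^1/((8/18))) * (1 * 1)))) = 473/5130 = 0.09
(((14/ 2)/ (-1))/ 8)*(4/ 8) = -7/ 16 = -0.44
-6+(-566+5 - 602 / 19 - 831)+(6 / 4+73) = -51497 / 38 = -1355.18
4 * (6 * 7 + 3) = 180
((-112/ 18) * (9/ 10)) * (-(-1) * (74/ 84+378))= -31826/ 15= -2121.73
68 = 68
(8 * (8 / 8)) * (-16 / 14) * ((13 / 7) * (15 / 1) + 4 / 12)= -37888 / 147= -257.74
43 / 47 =0.91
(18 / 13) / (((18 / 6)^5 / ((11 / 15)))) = 22 / 5265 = 0.00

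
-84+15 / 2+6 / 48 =-611 / 8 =-76.38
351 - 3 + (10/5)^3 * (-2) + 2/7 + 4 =2354/7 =336.29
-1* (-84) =84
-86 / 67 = -1.28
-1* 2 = -2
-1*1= -1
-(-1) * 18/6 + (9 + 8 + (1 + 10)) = 31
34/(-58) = -17/29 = -0.59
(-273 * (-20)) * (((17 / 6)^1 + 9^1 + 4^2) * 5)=759850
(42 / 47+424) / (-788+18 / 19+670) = -3.63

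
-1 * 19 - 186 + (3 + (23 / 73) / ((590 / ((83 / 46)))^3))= -202.00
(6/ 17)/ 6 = 1/ 17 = 0.06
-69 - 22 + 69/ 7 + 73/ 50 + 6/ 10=-79.08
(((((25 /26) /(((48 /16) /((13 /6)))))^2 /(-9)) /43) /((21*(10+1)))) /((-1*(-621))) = -625 /71948135952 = -0.00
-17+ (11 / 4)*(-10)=-89 / 2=-44.50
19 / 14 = 1.36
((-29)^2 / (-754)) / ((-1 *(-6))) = -29 / 156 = -0.19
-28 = -28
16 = 16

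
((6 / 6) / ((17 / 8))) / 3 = 8 / 51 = 0.16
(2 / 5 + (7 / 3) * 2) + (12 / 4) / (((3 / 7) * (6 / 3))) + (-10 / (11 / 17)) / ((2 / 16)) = -37973 / 330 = -115.07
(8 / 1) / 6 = 1.33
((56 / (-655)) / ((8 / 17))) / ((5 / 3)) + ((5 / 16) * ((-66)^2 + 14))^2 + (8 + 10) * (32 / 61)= 23844389320247 / 12785600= 1864940.97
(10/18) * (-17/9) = -85/81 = -1.05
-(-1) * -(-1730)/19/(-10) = -173/19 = -9.11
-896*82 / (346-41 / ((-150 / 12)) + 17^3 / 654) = -1201267200 / 5833553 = -205.92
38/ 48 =19/ 24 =0.79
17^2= 289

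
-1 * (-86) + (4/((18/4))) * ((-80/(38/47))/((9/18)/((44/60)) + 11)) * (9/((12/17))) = -146426/14649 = -10.00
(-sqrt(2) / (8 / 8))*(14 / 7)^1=-2*sqrt(2)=-2.83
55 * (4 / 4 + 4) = 275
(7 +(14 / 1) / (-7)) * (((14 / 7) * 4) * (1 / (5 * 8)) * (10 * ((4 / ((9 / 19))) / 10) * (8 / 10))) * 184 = 55936 / 45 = 1243.02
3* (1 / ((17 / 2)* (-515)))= -6 / 8755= -0.00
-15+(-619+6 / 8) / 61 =-6133 / 244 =-25.14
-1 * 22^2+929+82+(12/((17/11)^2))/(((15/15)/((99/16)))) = 645149/1156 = 558.09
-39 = -39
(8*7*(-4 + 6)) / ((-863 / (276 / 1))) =-30912 / 863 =-35.82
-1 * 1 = -1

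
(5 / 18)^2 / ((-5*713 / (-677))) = 0.01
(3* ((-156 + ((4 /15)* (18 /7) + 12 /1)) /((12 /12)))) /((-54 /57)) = 453.83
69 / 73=0.95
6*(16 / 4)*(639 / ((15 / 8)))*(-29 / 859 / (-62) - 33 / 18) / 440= -249492864 / 7322975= -34.07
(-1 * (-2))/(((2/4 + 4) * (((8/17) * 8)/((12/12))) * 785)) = 17/113040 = 0.00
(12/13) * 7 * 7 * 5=2940/13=226.15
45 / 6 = 15 / 2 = 7.50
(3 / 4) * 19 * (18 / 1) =513 / 2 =256.50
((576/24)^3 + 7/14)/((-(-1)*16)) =27649/32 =864.03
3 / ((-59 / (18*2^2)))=-216 / 59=-3.66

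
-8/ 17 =-0.47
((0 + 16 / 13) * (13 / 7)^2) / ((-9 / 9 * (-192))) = 13 / 588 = 0.02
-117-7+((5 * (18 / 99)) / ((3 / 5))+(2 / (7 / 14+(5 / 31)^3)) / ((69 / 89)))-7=-85931451 / 690943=-124.37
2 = 2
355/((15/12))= 284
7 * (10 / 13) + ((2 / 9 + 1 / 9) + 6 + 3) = 574 / 39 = 14.72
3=3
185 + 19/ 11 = 2054/ 11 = 186.73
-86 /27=-3.19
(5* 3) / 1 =15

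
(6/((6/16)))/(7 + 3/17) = 2.23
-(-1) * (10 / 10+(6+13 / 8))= 69 / 8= 8.62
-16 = -16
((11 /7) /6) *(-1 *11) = -121 /42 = -2.88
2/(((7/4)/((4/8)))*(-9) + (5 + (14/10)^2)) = -100/1227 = -0.08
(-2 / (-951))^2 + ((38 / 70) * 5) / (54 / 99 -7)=-189017821 / 449487297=-0.42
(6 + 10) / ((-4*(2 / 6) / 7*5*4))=-21 / 5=-4.20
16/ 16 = 1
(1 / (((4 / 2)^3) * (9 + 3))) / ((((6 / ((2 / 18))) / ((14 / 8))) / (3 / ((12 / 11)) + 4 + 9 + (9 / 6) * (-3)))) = 35 / 9216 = 0.00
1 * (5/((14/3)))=15/14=1.07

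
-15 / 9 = -5 / 3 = -1.67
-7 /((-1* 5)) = 1.40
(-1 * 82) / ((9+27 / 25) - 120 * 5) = 1025 / 7374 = 0.14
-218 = -218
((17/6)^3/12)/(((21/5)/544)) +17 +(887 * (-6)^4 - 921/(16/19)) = 31263585785/27216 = 1148720.82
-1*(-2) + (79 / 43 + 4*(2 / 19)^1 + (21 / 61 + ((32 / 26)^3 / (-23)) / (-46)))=4.60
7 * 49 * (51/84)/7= 29.75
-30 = -30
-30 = -30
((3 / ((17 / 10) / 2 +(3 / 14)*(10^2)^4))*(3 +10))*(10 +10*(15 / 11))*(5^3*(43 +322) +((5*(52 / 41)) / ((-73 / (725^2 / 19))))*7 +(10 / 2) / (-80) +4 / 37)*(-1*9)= -774289610864221725 / 69434609754239411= -11.15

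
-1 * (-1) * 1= 1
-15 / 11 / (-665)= 3 / 1463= 0.00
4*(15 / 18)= 10 / 3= 3.33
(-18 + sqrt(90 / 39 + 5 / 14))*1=-18 + sqrt(88270) / 182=-16.37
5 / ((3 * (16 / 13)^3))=10985 / 12288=0.89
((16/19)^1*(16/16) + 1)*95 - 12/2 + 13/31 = 169.42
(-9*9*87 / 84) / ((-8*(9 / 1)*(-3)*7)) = -87 / 1568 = -0.06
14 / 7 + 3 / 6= 5 / 2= 2.50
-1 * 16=-16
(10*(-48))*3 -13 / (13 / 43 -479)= -29640401 / 20584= -1439.97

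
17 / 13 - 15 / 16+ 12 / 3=909 / 208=4.37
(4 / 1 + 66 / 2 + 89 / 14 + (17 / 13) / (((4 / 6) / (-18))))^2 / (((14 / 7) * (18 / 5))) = 10731125 / 1192464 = 9.00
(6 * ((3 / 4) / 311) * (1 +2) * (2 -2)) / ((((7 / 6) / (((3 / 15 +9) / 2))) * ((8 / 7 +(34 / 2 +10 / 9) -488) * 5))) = 0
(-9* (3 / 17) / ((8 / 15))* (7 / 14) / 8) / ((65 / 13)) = -81 / 2176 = -0.04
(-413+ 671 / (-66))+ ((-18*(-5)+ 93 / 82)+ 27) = -37519 / 123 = -305.03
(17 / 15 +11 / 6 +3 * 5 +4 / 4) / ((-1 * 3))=-569 / 90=-6.32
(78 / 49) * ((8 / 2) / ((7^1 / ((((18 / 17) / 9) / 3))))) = 208 / 5831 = 0.04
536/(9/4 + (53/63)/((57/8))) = 7699104/34015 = 226.34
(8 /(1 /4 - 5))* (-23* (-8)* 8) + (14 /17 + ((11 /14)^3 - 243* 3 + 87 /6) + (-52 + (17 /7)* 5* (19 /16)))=-5725450841 /1772624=-3229.93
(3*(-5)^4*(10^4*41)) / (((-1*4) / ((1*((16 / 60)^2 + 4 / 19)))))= -3085250000 / 57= -54127192.98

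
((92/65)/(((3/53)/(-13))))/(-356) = 1219/1335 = 0.91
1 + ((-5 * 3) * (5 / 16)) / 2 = -43 / 32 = -1.34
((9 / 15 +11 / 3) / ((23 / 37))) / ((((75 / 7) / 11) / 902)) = 164467072 / 25875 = 6356.22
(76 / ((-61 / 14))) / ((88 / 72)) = -9576 / 671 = -14.27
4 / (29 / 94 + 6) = 376 / 593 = 0.63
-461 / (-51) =461 / 51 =9.04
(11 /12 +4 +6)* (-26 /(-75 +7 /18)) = 5109 /1343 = 3.80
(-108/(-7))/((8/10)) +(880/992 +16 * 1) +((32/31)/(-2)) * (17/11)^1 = 35.38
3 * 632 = 1896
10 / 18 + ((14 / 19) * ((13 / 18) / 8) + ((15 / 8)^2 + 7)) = 121891 / 10944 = 11.14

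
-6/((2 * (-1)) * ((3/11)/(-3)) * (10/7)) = -23.10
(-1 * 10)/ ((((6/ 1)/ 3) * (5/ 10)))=-10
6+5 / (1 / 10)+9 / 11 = 625 / 11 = 56.82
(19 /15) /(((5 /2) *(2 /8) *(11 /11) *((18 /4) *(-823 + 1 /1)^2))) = 76 /114021675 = 0.00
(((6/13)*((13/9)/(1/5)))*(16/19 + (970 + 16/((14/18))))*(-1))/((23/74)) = -97574920/9177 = -10632.55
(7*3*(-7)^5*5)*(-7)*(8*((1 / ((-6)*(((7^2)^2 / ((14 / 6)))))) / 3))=-48020 / 9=-5335.56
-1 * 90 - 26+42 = -74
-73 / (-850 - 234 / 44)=1606 / 18817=0.09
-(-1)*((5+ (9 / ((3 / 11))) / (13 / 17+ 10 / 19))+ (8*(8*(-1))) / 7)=20840 / 973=21.42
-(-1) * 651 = 651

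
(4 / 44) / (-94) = -1 / 1034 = -0.00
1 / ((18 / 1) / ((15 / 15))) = 1 / 18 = 0.06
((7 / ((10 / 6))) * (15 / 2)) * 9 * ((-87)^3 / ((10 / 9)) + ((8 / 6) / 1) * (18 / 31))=-168016820.97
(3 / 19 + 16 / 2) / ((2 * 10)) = 31 / 76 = 0.41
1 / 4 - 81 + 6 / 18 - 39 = -1433 / 12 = -119.42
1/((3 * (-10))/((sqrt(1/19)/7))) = -sqrt(19)/3990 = -0.00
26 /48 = 0.54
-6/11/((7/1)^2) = -6/539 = -0.01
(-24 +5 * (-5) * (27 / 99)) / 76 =-339 / 836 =-0.41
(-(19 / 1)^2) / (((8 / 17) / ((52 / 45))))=-79781 / 90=-886.46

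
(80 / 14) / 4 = 10 / 7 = 1.43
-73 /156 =-0.47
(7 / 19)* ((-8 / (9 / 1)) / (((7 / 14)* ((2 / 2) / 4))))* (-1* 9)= 448 / 19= 23.58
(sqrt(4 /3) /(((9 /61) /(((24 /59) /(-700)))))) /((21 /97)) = -23668 * sqrt(3) /1951425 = -0.02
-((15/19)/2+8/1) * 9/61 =-2871/2318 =-1.24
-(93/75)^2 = -961/625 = -1.54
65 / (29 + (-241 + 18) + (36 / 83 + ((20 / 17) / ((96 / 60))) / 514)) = -94283020 / 280767341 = -0.34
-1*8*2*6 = -96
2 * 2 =4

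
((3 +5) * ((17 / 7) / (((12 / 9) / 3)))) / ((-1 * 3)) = -102 / 7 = -14.57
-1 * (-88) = 88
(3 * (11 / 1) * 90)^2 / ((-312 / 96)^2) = 141134400 / 169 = 835114.79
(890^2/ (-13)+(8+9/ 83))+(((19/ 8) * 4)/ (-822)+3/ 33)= -1188760155919/ 19512636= -60922.58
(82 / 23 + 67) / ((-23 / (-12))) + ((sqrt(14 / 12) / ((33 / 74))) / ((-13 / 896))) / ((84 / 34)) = 19476 / 529 - 40256 * sqrt(42) / 3861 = -30.75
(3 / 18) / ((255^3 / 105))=7 / 6632550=0.00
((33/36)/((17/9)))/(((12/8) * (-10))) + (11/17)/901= -9691/306340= -0.03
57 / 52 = 1.10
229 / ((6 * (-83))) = -229 / 498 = -0.46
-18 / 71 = -0.25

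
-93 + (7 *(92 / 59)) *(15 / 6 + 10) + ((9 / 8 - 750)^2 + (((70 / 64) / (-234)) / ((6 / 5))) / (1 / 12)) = 247782206237 / 441792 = 560857.16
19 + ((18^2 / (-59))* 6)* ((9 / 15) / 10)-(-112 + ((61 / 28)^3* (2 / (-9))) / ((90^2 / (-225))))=676446636241 / 5245430400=128.96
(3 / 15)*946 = 946 / 5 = 189.20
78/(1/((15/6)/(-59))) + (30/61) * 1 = -2.81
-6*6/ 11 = -36/ 11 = -3.27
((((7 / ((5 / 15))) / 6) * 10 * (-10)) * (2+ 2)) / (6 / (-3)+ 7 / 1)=-280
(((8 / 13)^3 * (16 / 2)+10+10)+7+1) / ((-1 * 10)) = -32806 / 10985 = -2.99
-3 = -3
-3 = -3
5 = 5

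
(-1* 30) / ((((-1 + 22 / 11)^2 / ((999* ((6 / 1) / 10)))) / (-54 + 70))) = -287712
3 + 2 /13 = 41 /13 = 3.15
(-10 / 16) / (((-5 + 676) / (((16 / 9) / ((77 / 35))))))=-50 / 66429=-0.00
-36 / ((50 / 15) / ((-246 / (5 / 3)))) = 39852 / 25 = 1594.08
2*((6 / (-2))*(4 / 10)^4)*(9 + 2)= -1056 / 625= -1.69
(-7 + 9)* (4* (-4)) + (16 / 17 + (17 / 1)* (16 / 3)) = 3040 / 51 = 59.61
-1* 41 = -41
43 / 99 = 0.43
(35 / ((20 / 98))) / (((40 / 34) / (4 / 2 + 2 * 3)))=5831 / 5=1166.20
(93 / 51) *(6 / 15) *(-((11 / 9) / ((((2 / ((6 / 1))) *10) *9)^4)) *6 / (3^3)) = -341 / 1394212500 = -0.00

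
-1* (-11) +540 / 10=65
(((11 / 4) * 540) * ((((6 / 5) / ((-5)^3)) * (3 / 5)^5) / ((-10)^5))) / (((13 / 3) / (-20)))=-649539 / 12695312500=-0.00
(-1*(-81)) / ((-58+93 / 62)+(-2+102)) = 54 / 29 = 1.86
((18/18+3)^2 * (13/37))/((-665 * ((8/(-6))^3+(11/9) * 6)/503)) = -1412424/1648535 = -0.86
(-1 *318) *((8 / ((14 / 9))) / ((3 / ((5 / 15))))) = -1272 / 7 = -181.71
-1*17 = -17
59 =59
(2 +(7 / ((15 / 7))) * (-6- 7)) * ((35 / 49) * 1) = -607 / 21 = -28.90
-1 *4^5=-1024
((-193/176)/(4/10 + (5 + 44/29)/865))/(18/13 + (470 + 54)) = -12587653/2457772768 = -0.01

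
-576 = -576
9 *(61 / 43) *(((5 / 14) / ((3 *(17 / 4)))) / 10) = 183 / 5117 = 0.04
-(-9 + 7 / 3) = 20 / 3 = 6.67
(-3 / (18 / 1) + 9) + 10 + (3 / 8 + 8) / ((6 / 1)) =971 / 48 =20.23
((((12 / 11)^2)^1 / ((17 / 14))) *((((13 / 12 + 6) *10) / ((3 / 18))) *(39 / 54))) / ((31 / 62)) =72800 / 121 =601.65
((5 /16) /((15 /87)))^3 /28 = 24389 /114688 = 0.21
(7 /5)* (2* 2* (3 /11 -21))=-6384 /55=-116.07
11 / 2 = 5.50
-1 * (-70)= 70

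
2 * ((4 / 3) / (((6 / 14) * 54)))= 28 / 243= 0.12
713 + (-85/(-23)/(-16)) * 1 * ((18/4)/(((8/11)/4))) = 1041121/1472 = 707.28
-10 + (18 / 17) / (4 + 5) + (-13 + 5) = -304 / 17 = -17.88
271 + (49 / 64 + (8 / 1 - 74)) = 13169 / 64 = 205.77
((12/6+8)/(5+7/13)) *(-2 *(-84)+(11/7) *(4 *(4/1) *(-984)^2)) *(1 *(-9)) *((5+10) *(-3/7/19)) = 124615407150/931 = 133851135.50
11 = 11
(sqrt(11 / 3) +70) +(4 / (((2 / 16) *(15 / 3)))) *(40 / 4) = sqrt(33) / 3 +134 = 135.91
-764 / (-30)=382 / 15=25.47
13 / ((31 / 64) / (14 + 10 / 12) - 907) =-37024 / 2583043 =-0.01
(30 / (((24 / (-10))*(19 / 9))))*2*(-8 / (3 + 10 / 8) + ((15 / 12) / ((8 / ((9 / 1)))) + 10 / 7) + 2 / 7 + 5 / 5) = -1917675 / 72352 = -26.50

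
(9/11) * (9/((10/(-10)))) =-81/11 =-7.36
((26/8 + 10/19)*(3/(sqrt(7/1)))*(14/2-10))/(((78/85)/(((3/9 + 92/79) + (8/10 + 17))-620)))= 62018363*sqrt(7)/19513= 8409.02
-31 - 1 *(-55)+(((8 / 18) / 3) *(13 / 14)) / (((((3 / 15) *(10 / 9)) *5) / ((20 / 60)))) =7573 / 315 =24.04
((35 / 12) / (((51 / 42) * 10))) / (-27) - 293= -1613893 / 5508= -293.01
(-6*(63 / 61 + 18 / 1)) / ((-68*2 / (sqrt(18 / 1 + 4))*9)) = 387*sqrt(22) / 4148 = 0.44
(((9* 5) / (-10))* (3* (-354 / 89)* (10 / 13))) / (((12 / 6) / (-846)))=-20215170 / 1157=-17472.06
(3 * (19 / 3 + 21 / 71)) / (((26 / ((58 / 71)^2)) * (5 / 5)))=2374984 / 4652843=0.51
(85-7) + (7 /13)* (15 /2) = 2133 /26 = 82.04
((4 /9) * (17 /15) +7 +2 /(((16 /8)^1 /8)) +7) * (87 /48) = 44051 /1080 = 40.79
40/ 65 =8/ 13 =0.62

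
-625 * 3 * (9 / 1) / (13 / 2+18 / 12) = -16875 / 8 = -2109.38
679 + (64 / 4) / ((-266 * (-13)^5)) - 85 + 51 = 31851370013 / 49381969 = 645.00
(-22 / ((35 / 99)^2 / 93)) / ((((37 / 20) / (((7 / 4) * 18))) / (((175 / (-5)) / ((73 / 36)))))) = 12994244208 / 2701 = 4810901.22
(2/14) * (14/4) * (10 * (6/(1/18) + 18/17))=9270/17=545.29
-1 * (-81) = 81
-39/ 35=-1.11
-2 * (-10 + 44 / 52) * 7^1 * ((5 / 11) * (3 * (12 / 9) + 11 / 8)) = 313.10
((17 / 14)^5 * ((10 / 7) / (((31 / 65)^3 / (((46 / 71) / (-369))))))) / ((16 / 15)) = -224208731459375 / 3917840500242816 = -0.06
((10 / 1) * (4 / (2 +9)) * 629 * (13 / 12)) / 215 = 16354 / 1419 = 11.53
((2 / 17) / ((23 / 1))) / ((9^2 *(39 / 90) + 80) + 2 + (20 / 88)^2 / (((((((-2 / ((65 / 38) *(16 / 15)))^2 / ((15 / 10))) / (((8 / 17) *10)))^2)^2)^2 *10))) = 1879253936452341862680963815505435060 / 2735432395062739232874033056783436700100333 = 0.00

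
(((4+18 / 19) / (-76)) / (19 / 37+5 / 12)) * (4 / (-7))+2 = 2129038 / 1043651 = 2.04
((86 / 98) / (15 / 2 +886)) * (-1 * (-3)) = 258 / 87563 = 0.00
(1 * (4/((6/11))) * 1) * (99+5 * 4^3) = 9218/3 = 3072.67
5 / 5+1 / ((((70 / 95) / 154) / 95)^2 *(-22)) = -35838273 / 2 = -17919136.50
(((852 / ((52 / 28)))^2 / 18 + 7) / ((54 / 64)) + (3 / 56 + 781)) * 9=1247607339 / 9464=131826.64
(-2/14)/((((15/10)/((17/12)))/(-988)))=133.30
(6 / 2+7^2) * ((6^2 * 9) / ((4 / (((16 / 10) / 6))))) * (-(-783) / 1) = 4397328 / 5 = 879465.60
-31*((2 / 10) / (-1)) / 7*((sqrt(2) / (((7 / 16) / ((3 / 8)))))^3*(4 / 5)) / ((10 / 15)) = 80352*sqrt(2) / 60025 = 1.89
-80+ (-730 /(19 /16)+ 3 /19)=-13197 /19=-694.58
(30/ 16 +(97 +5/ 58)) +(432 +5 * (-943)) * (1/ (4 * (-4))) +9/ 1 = 174301/ 464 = 375.65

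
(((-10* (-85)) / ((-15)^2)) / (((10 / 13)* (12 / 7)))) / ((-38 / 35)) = -10829 / 4104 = -2.64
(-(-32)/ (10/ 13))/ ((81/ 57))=3952/ 135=29.27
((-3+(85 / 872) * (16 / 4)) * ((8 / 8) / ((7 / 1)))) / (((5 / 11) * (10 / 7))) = -6259 / 10900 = -0.57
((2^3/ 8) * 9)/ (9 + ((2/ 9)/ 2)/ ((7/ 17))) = 567/ 584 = 0.97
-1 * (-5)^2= -25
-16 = -16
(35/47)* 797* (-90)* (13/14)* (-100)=4960053.19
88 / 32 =11 / 4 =2.75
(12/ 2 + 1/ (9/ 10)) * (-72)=-512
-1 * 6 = -6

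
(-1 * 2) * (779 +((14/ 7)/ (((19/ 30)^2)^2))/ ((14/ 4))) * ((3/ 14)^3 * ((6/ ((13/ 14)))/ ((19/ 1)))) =-57824313453/ 11040925441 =-5.24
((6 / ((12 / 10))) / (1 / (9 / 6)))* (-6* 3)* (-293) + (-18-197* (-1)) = 39734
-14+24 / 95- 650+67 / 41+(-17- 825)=-5858521 / 3895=-1504.11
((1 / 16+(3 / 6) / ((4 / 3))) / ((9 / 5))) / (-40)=-7 / 1152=-0.01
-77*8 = -616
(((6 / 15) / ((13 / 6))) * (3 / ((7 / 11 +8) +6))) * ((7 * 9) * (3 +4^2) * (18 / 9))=90.59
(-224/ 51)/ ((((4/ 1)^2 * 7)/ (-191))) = 382/ 51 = 7.49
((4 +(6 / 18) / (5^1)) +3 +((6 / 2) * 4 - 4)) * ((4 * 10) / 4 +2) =904 / 5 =180.80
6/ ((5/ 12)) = 72/ 5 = 14.40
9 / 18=0.50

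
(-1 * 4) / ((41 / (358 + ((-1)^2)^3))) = -1436 / 41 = -35.02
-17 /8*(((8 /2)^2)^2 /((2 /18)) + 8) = -4913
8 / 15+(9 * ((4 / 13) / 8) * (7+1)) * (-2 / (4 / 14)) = -3676 / 195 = -18.85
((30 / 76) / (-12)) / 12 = -5 / 1824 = -0.00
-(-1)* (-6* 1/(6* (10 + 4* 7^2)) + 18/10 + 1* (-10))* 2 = -8451/515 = -16.41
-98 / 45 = -2.18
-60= -60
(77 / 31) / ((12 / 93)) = 77 / 4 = 19.25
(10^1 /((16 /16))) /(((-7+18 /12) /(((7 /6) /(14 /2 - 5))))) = -35 /33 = -1.06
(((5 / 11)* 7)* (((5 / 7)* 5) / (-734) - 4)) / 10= -20577 / 16148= -1.27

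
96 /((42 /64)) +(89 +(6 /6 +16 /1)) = 1766 /7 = 252.29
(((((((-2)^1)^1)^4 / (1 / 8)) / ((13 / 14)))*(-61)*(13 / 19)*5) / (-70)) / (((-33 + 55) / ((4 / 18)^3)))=31232 / 152361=0.20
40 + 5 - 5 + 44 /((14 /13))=566 /7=80.86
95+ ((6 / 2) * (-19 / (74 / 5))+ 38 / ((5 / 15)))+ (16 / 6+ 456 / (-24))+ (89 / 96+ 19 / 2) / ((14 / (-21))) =1230233 / 7104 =173.17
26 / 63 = 0.41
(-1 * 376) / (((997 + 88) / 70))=-752 / 31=-24.26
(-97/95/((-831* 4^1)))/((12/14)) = 679/1894680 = 0.00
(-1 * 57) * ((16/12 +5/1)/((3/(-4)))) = 1444/3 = 481.33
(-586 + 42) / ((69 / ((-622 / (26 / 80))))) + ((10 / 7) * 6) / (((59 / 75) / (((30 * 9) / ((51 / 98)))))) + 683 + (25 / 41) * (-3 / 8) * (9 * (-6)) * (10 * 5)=1626162712141 / 73774662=22042.29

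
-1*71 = -71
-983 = -983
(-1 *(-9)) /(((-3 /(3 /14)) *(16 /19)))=-171 /224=-0.76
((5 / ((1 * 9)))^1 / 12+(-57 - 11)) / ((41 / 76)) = -3401 / 27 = -125.96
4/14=0.29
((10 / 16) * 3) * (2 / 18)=5 / 24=0.21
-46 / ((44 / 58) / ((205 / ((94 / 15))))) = -2051025 / 1034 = -1983.58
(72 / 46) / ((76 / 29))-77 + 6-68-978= -487868 / 437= -1116.40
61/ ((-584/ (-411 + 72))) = 20679/ 584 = 35.41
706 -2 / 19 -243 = 8795 / 19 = 462.89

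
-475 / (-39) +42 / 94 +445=838829 / 1833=457.63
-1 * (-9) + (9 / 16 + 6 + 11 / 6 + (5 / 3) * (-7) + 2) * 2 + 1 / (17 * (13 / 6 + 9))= 176689 / 27336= 6.46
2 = 2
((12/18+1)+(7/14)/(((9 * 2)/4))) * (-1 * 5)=-80/9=-8.89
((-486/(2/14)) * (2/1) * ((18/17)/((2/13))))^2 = 633724260624/289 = 2192817510.81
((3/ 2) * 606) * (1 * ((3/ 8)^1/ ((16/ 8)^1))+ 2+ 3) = 75447/ 16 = 4715.44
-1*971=-971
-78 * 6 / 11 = -468 / 11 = -42.55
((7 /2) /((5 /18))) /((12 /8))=42 /5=8.40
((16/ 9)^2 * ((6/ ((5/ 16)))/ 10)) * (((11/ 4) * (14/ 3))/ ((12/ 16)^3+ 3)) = 10092544/ 443475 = 22.76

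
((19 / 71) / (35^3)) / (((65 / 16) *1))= 304 / 197868125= 0.00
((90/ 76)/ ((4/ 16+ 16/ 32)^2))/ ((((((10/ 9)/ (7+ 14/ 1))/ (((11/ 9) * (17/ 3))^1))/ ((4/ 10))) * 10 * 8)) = 1309/ 950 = 1.38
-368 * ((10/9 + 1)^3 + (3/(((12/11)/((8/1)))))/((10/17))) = -62787424/3645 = -17225.63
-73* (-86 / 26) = 3139 / 13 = 241.46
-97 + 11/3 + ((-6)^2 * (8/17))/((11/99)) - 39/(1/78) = -152126/51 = -2982.86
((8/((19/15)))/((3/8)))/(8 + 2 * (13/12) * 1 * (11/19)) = 384/211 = 1.82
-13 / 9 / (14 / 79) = -1027 / 126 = -8.15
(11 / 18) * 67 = 737 / 18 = 40.94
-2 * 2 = -4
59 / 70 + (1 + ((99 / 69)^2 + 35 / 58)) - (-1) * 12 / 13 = 5.43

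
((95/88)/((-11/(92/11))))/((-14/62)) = 3.64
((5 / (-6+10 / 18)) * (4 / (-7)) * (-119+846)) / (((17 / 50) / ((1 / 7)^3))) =6543000 / 2000033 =3.27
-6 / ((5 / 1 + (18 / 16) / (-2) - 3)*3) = -32 / 23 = -1.39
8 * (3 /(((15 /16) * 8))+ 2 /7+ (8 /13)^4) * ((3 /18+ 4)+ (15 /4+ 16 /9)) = 578519152 /8996715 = 64.30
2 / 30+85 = 1276 / 15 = 85.07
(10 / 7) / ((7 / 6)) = 60 / 49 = 1.22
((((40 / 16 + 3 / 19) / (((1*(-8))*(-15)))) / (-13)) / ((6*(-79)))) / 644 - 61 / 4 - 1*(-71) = 55.75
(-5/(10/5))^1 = -5/2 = -2.50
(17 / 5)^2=289 / 25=11.56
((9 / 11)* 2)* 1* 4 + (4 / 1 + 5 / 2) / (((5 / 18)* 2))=2007 / 110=18.25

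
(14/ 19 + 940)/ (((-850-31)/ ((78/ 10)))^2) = 27186354/ 368676475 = 0.07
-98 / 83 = -1.18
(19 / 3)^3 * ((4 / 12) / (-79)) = -6859 / 6399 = -1.07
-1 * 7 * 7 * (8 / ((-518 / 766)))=21448 / 37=579.68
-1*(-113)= 113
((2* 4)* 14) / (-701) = -112 / 701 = -0.16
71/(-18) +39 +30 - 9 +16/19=19459/342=56.90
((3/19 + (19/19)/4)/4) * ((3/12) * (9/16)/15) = 93/97280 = 0.00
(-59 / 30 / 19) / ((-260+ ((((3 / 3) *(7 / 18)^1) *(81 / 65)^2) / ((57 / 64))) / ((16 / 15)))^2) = -160084405 / 104038073045016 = -0.00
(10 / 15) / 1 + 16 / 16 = 5 / 3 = 1.67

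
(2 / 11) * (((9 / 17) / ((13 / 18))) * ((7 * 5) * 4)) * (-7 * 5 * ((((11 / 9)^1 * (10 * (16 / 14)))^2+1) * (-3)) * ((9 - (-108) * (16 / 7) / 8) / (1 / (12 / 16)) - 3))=175833557100 / 17017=10332817.60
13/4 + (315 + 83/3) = 4151/12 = 345.92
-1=-1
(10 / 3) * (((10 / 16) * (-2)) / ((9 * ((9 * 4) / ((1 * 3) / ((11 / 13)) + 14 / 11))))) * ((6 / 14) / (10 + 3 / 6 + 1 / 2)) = -1325 / 548856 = -0.00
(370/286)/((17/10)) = 1850/2431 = 0.76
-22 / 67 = -0.33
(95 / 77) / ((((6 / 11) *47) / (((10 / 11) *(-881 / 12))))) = -3.21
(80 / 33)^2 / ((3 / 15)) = 32000 / 1089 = 29.38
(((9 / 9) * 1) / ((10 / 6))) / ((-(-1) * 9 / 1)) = 1 / 15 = 0.07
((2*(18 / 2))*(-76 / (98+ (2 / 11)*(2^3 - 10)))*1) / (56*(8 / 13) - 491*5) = 10868 / 1877531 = 0.01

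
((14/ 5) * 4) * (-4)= -224/ 5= -44.80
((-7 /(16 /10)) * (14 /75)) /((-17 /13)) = 637 /1020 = 0.62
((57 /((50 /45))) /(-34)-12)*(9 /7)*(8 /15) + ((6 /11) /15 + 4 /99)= -2705632 /294525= -9.19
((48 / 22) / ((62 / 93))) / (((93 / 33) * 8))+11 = 691 / 62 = 11.15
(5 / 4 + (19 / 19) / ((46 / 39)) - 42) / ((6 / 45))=-55065 / 184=-299.27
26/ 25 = 1.04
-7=-7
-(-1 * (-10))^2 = -100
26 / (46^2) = 13 / 1058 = 0.01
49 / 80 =0.61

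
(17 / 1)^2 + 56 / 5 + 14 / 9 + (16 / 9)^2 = 123491 / 405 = 304.92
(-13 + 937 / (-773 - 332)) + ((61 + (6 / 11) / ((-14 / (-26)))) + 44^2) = 168822681 / 85085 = 1984.17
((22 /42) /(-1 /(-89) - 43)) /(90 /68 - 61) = 16643 /81511017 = 0.00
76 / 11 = 6.91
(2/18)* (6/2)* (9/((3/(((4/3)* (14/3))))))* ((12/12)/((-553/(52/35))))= -416/24885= -0.02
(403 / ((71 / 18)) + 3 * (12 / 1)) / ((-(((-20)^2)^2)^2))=-981 / 181760000000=-0.00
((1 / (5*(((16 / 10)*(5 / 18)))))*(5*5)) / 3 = 15 / 4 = 3.75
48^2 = 2304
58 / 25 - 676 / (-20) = 903 / 25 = 36.12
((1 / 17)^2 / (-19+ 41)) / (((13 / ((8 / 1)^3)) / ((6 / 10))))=768 / 206635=0.00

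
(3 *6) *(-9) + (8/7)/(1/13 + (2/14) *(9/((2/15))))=-286370/1769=-161.88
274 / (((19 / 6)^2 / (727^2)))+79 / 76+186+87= 20854035937 / 1444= 14441853.14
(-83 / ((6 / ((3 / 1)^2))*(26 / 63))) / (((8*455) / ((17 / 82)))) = -38097 / 2217280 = -0.02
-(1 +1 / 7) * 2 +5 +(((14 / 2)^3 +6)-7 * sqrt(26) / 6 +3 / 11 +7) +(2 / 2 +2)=27873 / 77-7 * sqrt(26) / 6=356.04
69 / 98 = 0.70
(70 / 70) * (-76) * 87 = -6612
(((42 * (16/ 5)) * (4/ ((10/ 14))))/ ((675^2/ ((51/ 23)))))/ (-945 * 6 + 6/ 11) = -293216/ 453844265625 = -0.00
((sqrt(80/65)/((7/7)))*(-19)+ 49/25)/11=49/275 - 76*sqrt(13)/143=-1.74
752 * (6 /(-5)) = -4512 /5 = -902.40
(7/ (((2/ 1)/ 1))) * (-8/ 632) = -7/ 158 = -0.04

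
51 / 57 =17 / 19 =0.89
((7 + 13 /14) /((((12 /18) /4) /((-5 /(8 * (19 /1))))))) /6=-0.26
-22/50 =-11/25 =-0.44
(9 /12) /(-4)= -3 /16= -0.19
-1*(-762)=762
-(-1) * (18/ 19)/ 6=3/ 19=0.16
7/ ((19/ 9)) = 63/ 19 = 3.32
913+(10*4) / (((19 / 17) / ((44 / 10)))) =20339 / 19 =1070.47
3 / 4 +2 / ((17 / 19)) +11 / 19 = 3.56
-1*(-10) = 10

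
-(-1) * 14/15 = 14/15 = 0.93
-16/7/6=-8/21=-0.38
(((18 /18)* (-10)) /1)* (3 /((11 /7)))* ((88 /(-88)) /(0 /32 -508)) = -0.04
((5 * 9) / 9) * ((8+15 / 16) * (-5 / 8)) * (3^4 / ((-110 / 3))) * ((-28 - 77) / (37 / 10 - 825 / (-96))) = -1184625 / 2248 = -526.97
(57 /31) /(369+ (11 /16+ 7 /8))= 912 /183799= 0.00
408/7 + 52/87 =35860/609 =58.88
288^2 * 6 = 497664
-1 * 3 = -3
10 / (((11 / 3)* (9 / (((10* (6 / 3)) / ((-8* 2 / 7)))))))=-175 / 66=-2.65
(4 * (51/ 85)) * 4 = 48/ 5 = 9.60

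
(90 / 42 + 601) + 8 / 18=38026 / 63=603.59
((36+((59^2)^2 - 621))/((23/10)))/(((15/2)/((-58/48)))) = -175693252/207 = -848759.67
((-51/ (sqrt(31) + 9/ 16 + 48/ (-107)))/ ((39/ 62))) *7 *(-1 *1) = -189467040/ 90821239 + 21624504832 *sqrt(31)/ 1180676107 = 99.89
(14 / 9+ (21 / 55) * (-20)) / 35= -86 / 495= -0.17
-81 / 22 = -3.68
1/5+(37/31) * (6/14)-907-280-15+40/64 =-1200.66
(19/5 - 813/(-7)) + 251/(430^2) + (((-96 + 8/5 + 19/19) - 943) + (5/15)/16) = -916.43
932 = 932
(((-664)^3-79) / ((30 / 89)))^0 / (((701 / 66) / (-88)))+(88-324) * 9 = -1494732 / 701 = -2132.29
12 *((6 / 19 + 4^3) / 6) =2444 / 19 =128.63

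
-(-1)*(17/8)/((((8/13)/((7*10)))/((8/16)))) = 7735/64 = 120.86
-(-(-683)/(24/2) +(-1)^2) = -695/12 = -57.92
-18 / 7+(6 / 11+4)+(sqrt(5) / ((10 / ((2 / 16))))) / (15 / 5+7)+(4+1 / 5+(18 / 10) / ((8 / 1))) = sqrt(5) / 800+19709 / 3080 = 6.40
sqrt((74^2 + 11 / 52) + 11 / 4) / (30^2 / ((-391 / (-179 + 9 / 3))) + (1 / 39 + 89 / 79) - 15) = 92667 * sqrt(3703778) / 942696770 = 0.19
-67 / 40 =-1.68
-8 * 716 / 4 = -1432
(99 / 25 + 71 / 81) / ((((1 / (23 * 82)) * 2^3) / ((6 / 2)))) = 3420.65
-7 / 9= -0.78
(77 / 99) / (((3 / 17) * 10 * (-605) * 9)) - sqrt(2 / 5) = -sqrt(10) / 5 - 119 / 1470150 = -0.63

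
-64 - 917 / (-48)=-2155 / 48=-44.90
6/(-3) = -2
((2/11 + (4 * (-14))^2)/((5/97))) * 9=30116754/55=547577.35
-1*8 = -8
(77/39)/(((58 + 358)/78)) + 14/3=5.04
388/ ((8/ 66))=3201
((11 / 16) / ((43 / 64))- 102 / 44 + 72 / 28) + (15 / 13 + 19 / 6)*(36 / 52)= 2387989 / 559559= 4.27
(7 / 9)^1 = 7 / 9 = 0.78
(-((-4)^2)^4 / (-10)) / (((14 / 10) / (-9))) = -294912 / 7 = -42130.29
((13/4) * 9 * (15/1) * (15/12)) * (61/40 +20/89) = 10931895/11392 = 959.61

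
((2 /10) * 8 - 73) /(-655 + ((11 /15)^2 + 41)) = 16065 /138029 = 0.12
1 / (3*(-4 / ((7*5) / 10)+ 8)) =7 / 144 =0.05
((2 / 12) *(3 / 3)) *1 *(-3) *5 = -5 / 2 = -2.50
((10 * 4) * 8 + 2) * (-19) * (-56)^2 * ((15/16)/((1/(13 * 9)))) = -2104469640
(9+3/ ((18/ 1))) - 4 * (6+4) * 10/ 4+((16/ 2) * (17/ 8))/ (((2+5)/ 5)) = -3305/ 42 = -78.69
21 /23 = 0.91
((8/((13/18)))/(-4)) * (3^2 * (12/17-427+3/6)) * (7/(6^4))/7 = 14477/1768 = 8.19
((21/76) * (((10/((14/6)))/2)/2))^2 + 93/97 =2345097/2241088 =1.05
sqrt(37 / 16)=sqrt(37) / 4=1.52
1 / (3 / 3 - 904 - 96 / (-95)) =-95 / 85689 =-0.00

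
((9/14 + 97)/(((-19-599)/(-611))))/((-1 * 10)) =-835237/86520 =-9.65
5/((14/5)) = 1.79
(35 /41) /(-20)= -7 /164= -0.04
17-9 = 8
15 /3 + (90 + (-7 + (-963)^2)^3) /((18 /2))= 797531578774802063 /9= 88614619863866895.89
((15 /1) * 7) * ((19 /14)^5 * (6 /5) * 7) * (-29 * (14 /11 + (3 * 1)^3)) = -3329370.39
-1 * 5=-5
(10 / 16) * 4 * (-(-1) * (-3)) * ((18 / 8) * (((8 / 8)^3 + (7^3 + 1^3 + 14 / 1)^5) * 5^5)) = -2480840958136921875 / 8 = -310105119767115234.38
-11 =-11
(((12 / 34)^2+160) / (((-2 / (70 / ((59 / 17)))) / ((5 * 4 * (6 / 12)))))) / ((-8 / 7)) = 14172025 / 1003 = 14129.64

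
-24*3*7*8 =-4032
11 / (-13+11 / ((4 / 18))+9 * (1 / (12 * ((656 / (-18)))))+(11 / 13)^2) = 221728 / 749751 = 0.30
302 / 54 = 151 / 27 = 5.59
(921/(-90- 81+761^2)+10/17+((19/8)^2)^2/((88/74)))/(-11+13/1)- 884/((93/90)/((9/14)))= -206421625120161097/384912786227200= -536.28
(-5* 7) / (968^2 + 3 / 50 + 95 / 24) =-0.00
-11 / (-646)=11 / 646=0.02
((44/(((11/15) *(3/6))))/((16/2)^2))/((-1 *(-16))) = 0.12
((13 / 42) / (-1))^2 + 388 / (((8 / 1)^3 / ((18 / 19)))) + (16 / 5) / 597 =437047187 / 533574720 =0.82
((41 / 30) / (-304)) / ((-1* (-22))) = -41 / 200640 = -0.00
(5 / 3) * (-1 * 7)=-35 / 3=-11.67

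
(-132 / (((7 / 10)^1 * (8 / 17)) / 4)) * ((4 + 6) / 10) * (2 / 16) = -2805 / 14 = -200.36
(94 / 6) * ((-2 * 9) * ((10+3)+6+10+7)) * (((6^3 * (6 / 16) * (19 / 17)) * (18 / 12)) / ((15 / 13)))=-101555532 / 85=-1194770.96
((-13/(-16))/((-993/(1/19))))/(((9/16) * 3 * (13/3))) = -1/169803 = -0.00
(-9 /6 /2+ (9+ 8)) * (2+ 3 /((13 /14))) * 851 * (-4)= -289340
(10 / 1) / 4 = 5 / 2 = 2.50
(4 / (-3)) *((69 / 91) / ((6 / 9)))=-138 / 91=-1.52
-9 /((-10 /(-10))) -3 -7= -19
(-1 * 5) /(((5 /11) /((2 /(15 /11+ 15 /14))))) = -3388 /375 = -9.03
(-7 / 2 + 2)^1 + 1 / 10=-7 / 5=-1.40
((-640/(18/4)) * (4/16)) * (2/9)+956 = 76796/81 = 948.10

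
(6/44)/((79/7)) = 21/1738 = 0.01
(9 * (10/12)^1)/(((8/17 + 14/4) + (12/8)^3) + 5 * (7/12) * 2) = 3060/5377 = 0.57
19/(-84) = -19/84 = -0.23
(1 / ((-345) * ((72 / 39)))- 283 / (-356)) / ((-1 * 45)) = -584653 / 33161400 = -0.02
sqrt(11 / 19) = sqrt(209) / 19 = 0.76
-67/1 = -67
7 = 7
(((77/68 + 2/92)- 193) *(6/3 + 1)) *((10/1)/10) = -900141/1564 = -575.54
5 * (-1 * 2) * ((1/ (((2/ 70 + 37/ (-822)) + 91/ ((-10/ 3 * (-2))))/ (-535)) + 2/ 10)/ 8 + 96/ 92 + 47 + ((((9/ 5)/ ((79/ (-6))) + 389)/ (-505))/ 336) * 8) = -149072251408721/ 345514796580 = -431.45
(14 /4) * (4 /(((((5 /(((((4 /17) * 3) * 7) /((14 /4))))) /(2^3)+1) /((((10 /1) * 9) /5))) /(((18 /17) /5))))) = 870912 /23545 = 36.99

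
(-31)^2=961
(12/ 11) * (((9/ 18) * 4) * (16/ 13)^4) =5.01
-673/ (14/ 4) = -1346/ 7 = -192.29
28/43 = 0.65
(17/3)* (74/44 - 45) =-16201/66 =-245.47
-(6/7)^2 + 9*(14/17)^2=76032/14161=5.37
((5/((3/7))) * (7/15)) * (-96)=-522.67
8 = 8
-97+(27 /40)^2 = -96.54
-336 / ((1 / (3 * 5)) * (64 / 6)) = -945 / 2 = -472.50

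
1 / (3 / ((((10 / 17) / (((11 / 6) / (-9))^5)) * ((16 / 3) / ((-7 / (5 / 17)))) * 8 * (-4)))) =-1306069401600 / 325806173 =-4008.73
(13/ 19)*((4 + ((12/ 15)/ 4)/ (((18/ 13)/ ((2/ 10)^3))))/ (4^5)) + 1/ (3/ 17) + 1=1459785169/ 218880000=6.67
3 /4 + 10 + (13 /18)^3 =64891 /5832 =11.13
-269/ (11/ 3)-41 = -1258/ 11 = -114.36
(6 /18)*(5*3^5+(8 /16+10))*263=214871 /2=107435.50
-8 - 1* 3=-11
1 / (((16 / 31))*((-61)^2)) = 31 / 59536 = 0.00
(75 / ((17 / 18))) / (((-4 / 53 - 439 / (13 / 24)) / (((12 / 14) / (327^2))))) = -31005 / 39478626397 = -0.00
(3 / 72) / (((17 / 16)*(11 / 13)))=0.05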